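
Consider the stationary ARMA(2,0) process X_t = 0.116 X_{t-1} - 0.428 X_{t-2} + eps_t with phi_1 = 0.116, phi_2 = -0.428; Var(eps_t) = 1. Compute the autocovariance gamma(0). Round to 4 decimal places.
\gamma(0) = 1.2324

Multiply the model equation by X_{t-k} and take expectations. With theta_0 = psi_0 = 1 and psi_j the MA(infinity) weights, this gives
  gamma(k) - sum_i phi_i gamma(k-i) = c_k,
  c_k = sigma^2 * sum_{j=k..q} theta_j psi_{j-k}   (c_k = 0 for k > q),
using gamma(-m) = gamma(m).
Pure AR (q = 0): c_0 = sigma^2 = 1, c_k = 0 for k >= 1.
Equations for k = 0, 1, 2 (AR order 2, c_2 = 0):
  (E0) gamma(0) = phi_1 gamma(1) + phi_2 gamma(2) + c_0
  (E1) gamma(1) = phi_1 gamma(0) + phi_2 gamma(1) + c_1
  (E2) gamma(2) = phi_1 gamma(1) + phi_2 gamma(0)
From (E1): gamma(1) = A gamma(0) + B with
  A = phi_1 / (1 - phi_2) = 0.116 / 1.428 = 0.081232,   B = c_1 / (1 - phi_2) = 0 / 1.428 = 0.
Insert (E2) into (E0): gamma(0) (1 - phi_2^2) = phi_1 (1 + phi_2) gamma(1) + c_0.
  phi_1 (1 + phi_2) = (0.116)(0.572) = 0.066352,   1 - phi_2^2 = 0.816816.
Replace gamma(1) by A gamma(0) + B and collect gamma(0):
  gamma(0) [0.816816 - (0.066352)(0.081232)] = c_0 = 1
  gamma(0) * 0.811426 = 1
  gamma(0) = 1 / 0.811426 = 1.232398.
Therefore gamma(0) = 1.2324 (to 4 decimal places).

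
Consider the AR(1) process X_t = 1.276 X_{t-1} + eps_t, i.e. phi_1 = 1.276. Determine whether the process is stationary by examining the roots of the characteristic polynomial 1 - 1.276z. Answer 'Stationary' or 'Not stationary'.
\text{Not stationary}

The AR(p) characteristic polynomial is P(z) = 1 - 1.276z.
Stationarity requires all roots to lie outside the unit circle, i.e. |z| > 1 for every root.
This is linear in z: 1 + (-1.276) z = 0  =>  z = -1/(-1.276) = 0.783699,  |z| = 0.783699.
Moduli of all roots: 0.7837.
All moduli strictly greater than 1? No.
Verdict: Not stationary.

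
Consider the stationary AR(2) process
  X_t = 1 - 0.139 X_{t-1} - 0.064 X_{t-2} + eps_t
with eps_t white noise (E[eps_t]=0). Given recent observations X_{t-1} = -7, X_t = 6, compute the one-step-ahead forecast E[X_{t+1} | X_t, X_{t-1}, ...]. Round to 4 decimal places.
E[X_{t+1} \mid \mathcal F_t] = 0.6140

For an AR(p) model X_t = c + sum_i phi_i X_{t-i} + eps_t, the
one-step-ahead conditional mean is
  E[X_{t+1} | X_t, ...] = c + sum_i phi_i X_{t+1-i}.
Substitute known values:
  E[X_{t+1} | ...] = 1 + (-0.139) * (6) + (-0.064) * (-7)
                   = 0.6140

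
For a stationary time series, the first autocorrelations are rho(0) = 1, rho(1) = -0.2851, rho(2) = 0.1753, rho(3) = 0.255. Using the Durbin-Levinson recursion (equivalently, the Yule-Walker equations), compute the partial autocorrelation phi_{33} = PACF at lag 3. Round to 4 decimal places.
\phi_{33} = 0.3619

The PACF at lag k is phi_{kk}, the last component of the solution
to the Yule-Walker system G_k phi = r_k where
  (G_k)_{ij} = rho(|i - j|), (r_k)_i = rho(i), i,j = 1..k.
Equivalently, Durbin-Levinson gives phi_{kk} iteratively:
  phi_{11} = rho(1)
  phi_{kk} = [rho(k) - sum_{j=1..k-1} phi_{k-1,j} rho(k-j)]
            / [1 - sum_{j=1..k-1} phi_{k-1,j} rho(j)],
  phi_{k,j} = phi_{k-1,j} - phi_{kk} phi_{k-1,k-j},  j = 1..k-1.
Step k = 1:
  phi_11 = rho(1) = -0.2851.
Step k = 2:
  phi_22 = [rho(2) - phi_11 rho(1)] / [1 - phi_11 rho(1)] = [0.1753 - (-0.2851)(-0.2851)] / [1 - (-0.2851)(-0.2851)]
         = 0.09401799 / 0.91871799 = 0.102336.
  Update: phi_21 = phi_11 - phi_22 phi_11 = -0.2851 - (0.102336)(-0.2851) = -0.255924.
Step k = 3:
  phi_33 = [rho(3) - phi_21 rho(2) - phi_22 rho(1)] / [1 - phi_21 rho(1) - phi_22 rho(2)]
    numerator   = 0.255 - (-0.255924)(0.1753) - (0.102336)(-0.2851) = 0.32903949
    denominator = 1 - (-0.255924)(-0.2851) - (0.102336)(0.1753) = 0.90909656
  phi_33 = 0.32903949 / 0.90909656 = 0.3619.
Therefore phi_{33} = 0.3619.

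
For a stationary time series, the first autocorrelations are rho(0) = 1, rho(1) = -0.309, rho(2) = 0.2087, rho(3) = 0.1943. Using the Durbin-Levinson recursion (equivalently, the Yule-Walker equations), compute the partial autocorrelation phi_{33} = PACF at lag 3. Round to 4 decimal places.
\phi_{33} = 0.3250

The PACF at lag k is phi_{kk}, the last component of the solution
to the Yule-Walker system G_k phi = r_k where
  (G_k)_{ij} = rho(|i - j|), (r_k)_i = rho(i), i,j = 1..k.
Equivalently, Durbin-Levinson gives phi_{kk} iteratively:
  phi_{11} = rho(1)
  phi_{kk} = [rho(k) - sum_{j=1..k-1} phi_{k-1,j} rho(k-j)]
            / [1 - sum_{j=1..k-1} phi_{k-1,j} rho(j)],
  phi_{k,j} = phi_{k-1,j} - phi_{kk} phi_{k-1,k-j},  j = 1..k-1.
Step k = 1:
  phi_11 = rho(1) = -0.309.
Step k = 2:
  phi_22 = [rho(2) - phi_11 rho(1)] / [1 - phi_11 rho(1)] = [0.2087 - (-0.309)(-0.309)] / [1 - (-0.309)(-0.309)]
         = 0.113219 / 0.904519 = 0.12517.
  Update: phi_21 = phi_11 - phi_22 phi_11 = -0.309 - (0.12517)(-0.309) = -0.270322.
Step k = 3:
  phi_33 = [rho(3) - phi_21 rho(2) - phi_22 rho(1)] / [1 - phi_21 rho(1) - phi_22 rho(2)]
    numerator   = 0.1943 - (-0.270322)(0.2087) - (0.12517)(-0.309) = 0.28939393
    denominator = 1 - (-0.270322)(-0.309) - (0.12517)(0.2087) = 0.89034733
  phi_33 = 0.28939393 / 0.89034733 = 0.325.
Therefore phi_{33} = 0.3250.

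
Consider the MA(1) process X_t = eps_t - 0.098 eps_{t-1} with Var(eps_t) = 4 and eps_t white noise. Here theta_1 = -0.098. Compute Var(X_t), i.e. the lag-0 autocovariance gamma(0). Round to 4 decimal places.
\gamma(0) = 4.0384

For an MA(q) process X_t = eps_t + sum_i theta_i eps_{t-i} with
Var(eps_t) = sigma^2, the variance is
  gamma(0) = sigma^2 * (1 + sum_i theta_i^2).
  sum_i theta_i^2 = (-0.098)^2 = 0.009604.
  gamma(0) = 4 * (1 + 0.009604) = 4 * 1.009604 = 4.038416, which rounds to 4.0384.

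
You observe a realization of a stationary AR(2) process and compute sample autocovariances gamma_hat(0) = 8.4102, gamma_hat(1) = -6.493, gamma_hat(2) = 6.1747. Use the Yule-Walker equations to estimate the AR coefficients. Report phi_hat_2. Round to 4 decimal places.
\hat\phi_{2} = 0.3420

The Yule-Walker equations for an AR(p) process read, in matrix form,
  Gamma_p phi = r_p,   with   (Gamma_p)_{ij} = gamma(|i - j|),
                       (r_p)_i = gamma(i),   i,j = 1..p.
Substitute the sample gammas (Toeplitz matrix and right-hand side of size 2):
  Gamma_p = [[8.4102, -6.493], [-6.493, 8.4102]]
  r_p     = [-6.493, 6.1747]
Written out:
  8.4102 phi_1 - 6.493 phi_2 = -6.493
  -6.493 phi_1 + 8.4102 phi_2 = 6.1747
Solve by Cramer's rule:
  det = gamma(0)^2 - gamma(1)^2 = (8.4102)^2 - (-6.493)^2 = 70.73146404 - 42.159049 = 28.57241504
  phi_hat_1 = [gamma(1) gamma(0) - gamma(1) gamma(2)] / det = [(-6.493)(8.4102) - (-6.493)(6.1747)] / 28.57241504 = -14.5151015 / 28.57241504 = -0.508
  phi_hat_2 = [gamma(0) gamma(2) - gamma(1)^2] / det = [(8.4102)(6.1747) - (-6.493)^2] / 28.57241504 = 9.77141294 / 28.57241504 = 0.342
So phi_hat = [-0.5080, 0.3420].
Therefore phi_hat_2 = 0.3420.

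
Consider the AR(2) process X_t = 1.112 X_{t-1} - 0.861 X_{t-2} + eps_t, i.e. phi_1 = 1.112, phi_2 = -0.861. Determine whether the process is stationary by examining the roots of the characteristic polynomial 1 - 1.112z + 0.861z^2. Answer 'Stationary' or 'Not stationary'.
\text{Stationary}

The AR(p) characteristic polynomial is P(z) = 1 - 1.112z + 0.861z^2.
Stationarity requires all roots to lie outside the unit circle, i.e. |z| > 1 for every root.
Set 1 + (-1.112) z + (0.861) z^2 = 0, i.e. a z^2 + b z + c = 0 with a = 0.861, b = -1.112, c = 1.
Discriminant D = b^2 - 4ac = (-1.112)^2 - 4*(0.861)*1 = 1.236544 - (3.444) = -2.207456.
D < 0, so the roots are the complex-conjugate pair z = (-b +/- i sqrt(-D)) / (2a) = 0.6458 +/- 0.8628i.
For a conjugate pair |z|^2 = z * conj(z) = (product of roots) = c/a = 1/(0.861) = 1.16144, so |z| = sqrt(1.16144) = 1.0777 for both roots.
Moduli of all roots: 1.0777, 1.0777.
All moduli strictly greater than 1? Yes.
Verdict: Stationary.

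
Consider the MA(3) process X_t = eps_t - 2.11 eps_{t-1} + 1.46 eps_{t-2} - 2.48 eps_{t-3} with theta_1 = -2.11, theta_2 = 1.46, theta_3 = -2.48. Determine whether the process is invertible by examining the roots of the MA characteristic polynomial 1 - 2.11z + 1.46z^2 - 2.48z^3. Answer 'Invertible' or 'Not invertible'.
\text{Not invertible}

The MA(q) characteristic polynomial is P(z) = 1 - 2.11z + 1.46z^2 - 2.48z^3.
Invertibility requires all roots to lie outside the unit circle, i.e. |z| > 1 for every root.
Degree 3: look for a simple real root z0 first, then factor out (1 - z/z0) and solve the remaining quadratic.
Testing z0 = 0.5: P(0.5) = 1 + (-2.11)(0.5) + (1.46)(0.5)^2 + (-2.48)(0.5)^3
  = 1 + (-1.055) + (0.365) + (-0.31) = 0.  So z_0 = 0.5 is a root, |z_0| = 0.5.
Divide out the factor (1 - 2 z) = (1 - z/z0) (since 1/z0 = 2):
  P(z) = (1 - 2 z)(1 + (-0.11) z + (1.24) z^2)
  [check: z-coef -0.11 - (2) = -2.11; z^2-coef 1.24 - (2)(-0.11) = 1.46; z^3-coef -(2)(1.24) = -2.48.]
Remaining roots from the quadratic factor 1 + (-0.11) z + (1.24) z^2:
  Set 1 + (-0.11) z + (1.24) z^2 = 0, i.e. a z^2 + b z + c = 0 with a = 1.24, b = -0.11, c = 1.
  Discriminant D = b^2 - 4ac = (-0.11)^2 - 4*(1.24)*1 = 0.0121 - (4.96) = -4.9479.
  D < 0, so the roots are the complex-conjugate pair z = (-b +/- i sqrt(-D)) / (2a) = 0.0444 +/- 0.8969i.
  For a conjugate pair |z|^2 = z * conj(z) = (product of roots) = c/a = 1/(1.24) = 0.806452, so |z| = sqrt(0.806452) = 0.898 for both roots.
Moduli of all roots: 0.5000, 0.8980, 0.8980.
All moduli strictly greater than 1? No.
Verdict: Not invertible.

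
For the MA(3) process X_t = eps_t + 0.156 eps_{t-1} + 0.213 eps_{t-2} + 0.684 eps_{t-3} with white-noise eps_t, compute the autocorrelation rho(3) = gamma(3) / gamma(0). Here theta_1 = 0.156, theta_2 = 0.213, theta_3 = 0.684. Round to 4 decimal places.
\rho(3) = 0.4449

For an MA(q) process with theta_0 = 1, the autocovariance is
  gamma(k) = sigma^2 * sum_{i=0..q-k} theta_i * theta_{i+k},
and rho(k) = gamma(k) / gamma(0). Sigma^2 cancels.
  numerator   = (1)*(0.684) = 0.684.
  denominator = (1)^2 + (0.156)^2 + (0.213)^2 + (0.684)^2 = 1.537561.
  rho(3) = 0.684 / 1.537561 = 0.4449.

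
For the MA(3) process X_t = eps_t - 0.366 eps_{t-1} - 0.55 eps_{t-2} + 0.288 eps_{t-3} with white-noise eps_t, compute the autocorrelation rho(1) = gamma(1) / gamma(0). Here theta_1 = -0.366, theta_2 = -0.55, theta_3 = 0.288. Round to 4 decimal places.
\rho(1) = -0.2126

For an MA(q) process with theta_0 = 1, the autocovariance is
  gamma(k) = sigma^2 * sum_{i=0..q-k} theta_i * theta_{i+k},
and rho(k) = gamma(k) / gamma(0). Sigma^2 cancels.
  numerator   = (1)*(-0.366) + (-0.366)*(-0.55) + (-0.55)*(0.288) = -0.3231.
  denominator = (1)^2 + (-0.366)^2 + (-0.55)^2 + (0.288)^2 = 1.5194.
  rho(1) = -0.3231 / 1.5194 = -0.2126.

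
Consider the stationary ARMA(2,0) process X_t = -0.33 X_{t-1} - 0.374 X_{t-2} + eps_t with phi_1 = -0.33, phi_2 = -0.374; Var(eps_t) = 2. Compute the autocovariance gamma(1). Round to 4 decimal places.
\gamma(1) = -0.5927

Multiply the model equation by X_{t-k} and take expectations. With theta_0 = psi_0 = 1 and psi_j the MA(infinity) weights, this gives
  gamma(k) - sum_i phi_i gamma(k-i) = c_k,
  c_k = sigma^2 * sum_{j=k..q} theta_j psi_{j-k}   (c_k = 0 for k > q),
using gamma(-m) = gamma(m).
Pure AR (q = 0): c_0 = sigma^2 = 2, c_k = 0 for k >= 1.
Equations for k = 0, 1, 2 (AR order 2, c_2 = 0):
  (E0) gamma(0) = phi_1 gamma(1) + phi_2 gamma(2) + c_0
  (E1) gamma(1) = phi_1 gamma(0) + phi_2 gamma(1) + c_1
  (E2) gamma(2) = phi_1 gamma(1) + phi_2 gamma(0)
From (E1): gamma(1) = A gamma(0) + B with
  A = phi_1 / (1 - phi_2) = -0.33 / 1.374 = -0.240175,   B = c_1 / (1 - phi_2) = 0 / 1.374 = 0.
Insert (E2) into (E0): gamma(0) (1 - phi_2^2) = phi_1 (1 + phi_2) gamma(1) + c_0.
  phi_1 (1 + phi_2) = (-0.33)(0.626) = -0.20658,   1 - phi_2^2 = 0.860124.
Replace gamma(1) by A gamma(0) + B and collect gamma(0):
  gamma(0) [0.860124 - (-0.20658)(-0.240175)] = c_0 = 2
  gamma(0) * 0.810509 = 2
  gamma(0) = 2 / 0.810509 = 2.467586.
  gamma(1) = A gamma(0) = (-0.240175)(2.467586) = -0.592652.
Therefore gamma(1) = -0.5927 (to 4 decimal places).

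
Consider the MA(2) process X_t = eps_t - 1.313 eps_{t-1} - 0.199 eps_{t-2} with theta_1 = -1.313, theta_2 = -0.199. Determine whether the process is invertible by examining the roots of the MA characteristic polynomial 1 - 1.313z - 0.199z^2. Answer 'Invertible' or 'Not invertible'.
\text{Not invertible}

The MA(q) characteristic polynomial is P(z) = 1 - 1.313z - 0.199z^2.
Invertibility requires all roots to lie outside the unit circle, i.e. |z| > 1 for every root.
Set 1 + (-1.313) z + (-0.199) z^2 = 0, i.e. a z^2 + b z + c = 0 with a = -0.199, b = -1.313, c = 1.
Discriminant D = b^2 - 4ac = (-1.313)^2 - 4*(-0.199)*1 = 1.723969 - (-0.796) = 2.519969.
D >= 0, so the roots are real: z = (-b +/- sqrt(D)) / (2a) = (1.313 +/- 1.587441) / (-0.398).
  z_1 = (1.313 + 1.587441) / (-0.398) = -7.2875,   |z_1| = 7.2875.
  z_2 = (1.313 - 1.587441) / (-0.398) = 0.6896,   |z_2| = 0.6896.
Moduli of all roots: 7.2875, 0.6896.
All moduli strictly greater than 1? No.
Verdict: Not invertible.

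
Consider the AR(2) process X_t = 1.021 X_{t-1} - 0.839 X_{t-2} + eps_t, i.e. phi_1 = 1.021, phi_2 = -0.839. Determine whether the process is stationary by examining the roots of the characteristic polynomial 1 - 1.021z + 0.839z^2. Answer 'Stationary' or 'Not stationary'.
\text{Stationary}

The AR(p) characteristic polynomial is P(z) = 1 - 1.021z + 0.839z^2.
Stationarity requires all roots to lie outside the unit circle, i.e. |z| > 1 for every root.
Set 1 + (-1.021) z + (0.839) z^2 = 0, i.e. a z^2 + b z + c = 0 with a = 0.839, b = -1.021, c = 1.
Discriminant D = b^2 - 4ac = (-1.021)^2 - 4*(0.839)*1 = 1.042441 - (3.356) = -2.313559.
D < 0, so the roots are the complex-conjugate pair z = (-b +/- i sqrt(-D)) / (2a) = 0.6085 +/- 0.9065i.
For a conjugate pair |z|^2 = z * conj(z) = (product of roots) = c/a = 1/(0.839) = 1.191895, so |z| = sqrt(1.191895) = 1.0917 for both roots.
Moduli of all roots: 1.0917, 1.0917.
All moduli strictly greater than 1? Yes.
Verdict: Stationary.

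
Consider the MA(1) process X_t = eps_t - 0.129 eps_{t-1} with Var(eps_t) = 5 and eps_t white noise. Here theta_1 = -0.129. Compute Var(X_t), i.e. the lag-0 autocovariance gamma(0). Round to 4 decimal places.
\gamma(0) = 5.0832

For an MA(q) process X_t = eps_t + sum_i theta_i eps_{t-i} with
Var(eps_t) = sigma^2, the variance is
  gamma(0) = sigma^2 * (1 + sum_i theta_i^2).
  sum_i theta_i^2 = (-0.129)^2 = 0.016641.
  gamma(0) = 5 * (1 + 0.016641) = 5 * 1.016641 = 5.083205, which rounds to 5.0832.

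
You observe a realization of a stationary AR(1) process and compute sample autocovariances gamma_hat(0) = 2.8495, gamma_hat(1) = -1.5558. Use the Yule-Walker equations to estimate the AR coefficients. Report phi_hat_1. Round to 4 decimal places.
\hat\phi_{1} = -0.5460

The Yule-Walker equations for an AR(p) process read, in matrix form,
  Gamma_p phi = r_p,   with   (Gamma_p)_{ij} = gamma(|i - j|),
                       (r_p)_i = gamma(i),   i,j = 1..p.
Substitute the sample gammas (Toeplitz matrix and right-hand side of size 1):
  Gamma_p = [[2.8495]]
  r_p     = [-1.5558]
With p = 1 this is the single equation gamma(0) phi_1 = gamma(1):
  phi_hat_1 = gamma(1) / gamma(0) = -1.5558 / 2.8495 = -0.5460.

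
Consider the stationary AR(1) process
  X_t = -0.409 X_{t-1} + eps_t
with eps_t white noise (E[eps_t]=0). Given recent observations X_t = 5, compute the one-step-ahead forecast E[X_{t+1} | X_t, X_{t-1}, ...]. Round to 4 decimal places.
E[X_{t+1} \mid \mathcal F_t] = -2.0450

For an AR(p) model X_t = c + sum_i phi_i X_{t-i} + eps_t, the
one-step-ahead conditional mean is
  E[X_{t+1} | X_t, ...] = c + sum_i phi_i X_{t+1-i}.
Substitute known values:
  E[X_{t+1} | ...] = (-0.409) * (5)
                   = -2.0450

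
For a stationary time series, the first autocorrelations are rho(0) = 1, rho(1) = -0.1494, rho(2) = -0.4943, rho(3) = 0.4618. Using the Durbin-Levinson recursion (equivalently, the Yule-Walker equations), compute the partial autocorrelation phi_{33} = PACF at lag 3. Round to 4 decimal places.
\phi_{33} = 0.3831

The PACF at lag k is phi_{kk}, the last component of the solution
to the Yule-Walker system G_k phi = r_k where
  (G_k)_{ij} = rho(|i - j|), (r_k)_i = rho(i), i,j = 1..k.
Equivalently, Durbin-Levinson gives phi_{kk} iteratively:
  phi_{11} = rho(1)
  phi_{kk} = [rho(k) - sum_{j=1..k-1} phi_{k-1,j} rho(k-j)]
            / [1 - sum_{j=1..k-1} phi_{k-1,j} rho(j)],
  phi_{k,j} = phi_{k-1,j} - phi_{kk} phi_{k-1,k-j},  j = 1..k-1.
Step k = 1:
  phi_11 = rho(1) = -0.1494.
Step k = 2:
  phi_22 = [rho(2) - phi_11 rho(1)] / [1 - phi_11 rho(1)] = [-0.4943 - (-0.1494)(-0.1494)] / [1 - (-0.1494)(-0.1494)]
         = -0.51662036 / 0.97767964 = -0.528415.
  Update: phi_21 = phi_11 - phi_22 phi_11 = -0.1494 - (-0.528415)(-0.1494) = -0.228345.
Step k = 3:
  phi_33 = [rho(3) - phi_21 rho(2) - phi_22 rho(1)] / [1 - phi_21 rho(1) - phi_22 rho(2)]
    numerator   = 0.4618 - (-0.228345)(-0.4943) - (-0.528415)(-0.1494) = 0.26998382
    denominator = 1 - (-0.228345)(-0.1494) - (-0.528415)(-0.4943) = 0.70468981
  phi_33 = 0.26998382 / 0.70468981 = 0.3831.
Therefore phi_{33} = 0.3831.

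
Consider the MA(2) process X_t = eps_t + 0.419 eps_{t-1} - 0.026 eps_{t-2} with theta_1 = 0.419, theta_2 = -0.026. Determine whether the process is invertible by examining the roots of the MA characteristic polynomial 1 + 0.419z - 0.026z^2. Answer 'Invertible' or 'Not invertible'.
\text{Invertible}

The MA(q) characteristic polynomial is P(z) = 1 + 0.419z - 0.026z^2.
Invertibility requires all roots to lie outside the unit circle, i.e. |z| > 1 for every root.
Set 1 + (0.419) z + (-0.026) z^2 = 0, i.e. a z^2 + b z + c = 0 with a = -0.026, b = 0.419, c = 1.
Discriminant D = b^2 - 4ac = (0.419)^2 - 4*(-0.026)*1 = 0.175561 - (-0.104) = 0.279561.
D >= 0, so the roots are real: z = (-b +/- sqrt(D)) / (2a) = (-0.419 +/- 0.528735) / (-0.052).
  z_1 = (-0.419 + 0.528735) / (-0.052) = -2.1103,   |z_1| = 2.1103.
  z_2 = (-0.419 - 0.528735) / (-0.052) = 18.2257,   |z_2| = 18.2257.
Moduli of all roots: 2.1103, 18.2257.
All moduli strictly greater than 1? Yes.
Verdict: Invertible.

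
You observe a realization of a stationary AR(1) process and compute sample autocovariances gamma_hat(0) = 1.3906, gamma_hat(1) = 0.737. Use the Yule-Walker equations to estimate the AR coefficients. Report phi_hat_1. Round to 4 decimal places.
\hat\phi_{1} = 0.5300

The Yule-Walker equations for an AR(p) process read, in matrix form,
  Gamma_p phi = r_p,   with   (Gamma_p)_{ij} = gamma(|i - j|),
                       (r_p)_i = gamma(i),   i,j = 1..p.
Substitute the sample gammas (Toeplitz matrix and right-hand side of size 1):
  Gamma_p = [[1.3906]]
  r_p     = [0.737]
With p = 1 this is the single equation gamma(0) phi_1 = gamma(1):
  phi_hat_1 = gamma(1) / gamma(0) = 0.737 / 1.3906 = 0.5300.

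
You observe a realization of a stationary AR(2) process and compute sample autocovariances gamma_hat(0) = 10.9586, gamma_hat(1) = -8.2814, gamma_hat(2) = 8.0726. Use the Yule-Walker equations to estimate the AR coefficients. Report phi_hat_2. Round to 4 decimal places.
\hat\phi_{2} = 0.3860

The Yule-Walker equations for an AR(p) process read, in matrix form,
  Gamma_p phi = r_p,   with   (Gamma_p)_{ij} = gamma(|i - j|),
                       (r_p)_i = gamma(i),   i,j = 1..p.
Substitute the sample gammas (Toeplitz matrix and right-hand side of size 2):
  Gamma_p = [[10.9586, -8.2814], [-8.2814, 10.9586]]
  r_p     = [-8.2814, 8.0726]
Written out:
  10.9586 phi_1 - 8.2814 phi_2 = -8.2814
  -8.2814 phi_1 + 10.9586 phi_2 = 8.0726
Solve by Cramer's rule:
  det = gamma(0)^2 - gamma(1)^2 = (10.9586)^2 - (-8.2814)^2 = 120.09091396 - 68.58158596 = 51.509328
  phi_hat_1 = [gamma(1) gamma(0) - gamma(1) gamma(2)] / det = [(-8.2814)(10.9586) - (-8.2814)(8.0726)] / 51.509328 = -23.9001204 / 51.509328 = -0.464
  phi_hat_2 = [gamma(0) gamma(2) - gamma(1)^2] / det = [(10.9586)(8.0726) - (-8.2814)^2] / 51.509328 = 19.8828084 / 51.509328 = 0.386
So phi_hat = [-0.4640, 0.3860].
Therefore phi_hat_2 = 0.3860.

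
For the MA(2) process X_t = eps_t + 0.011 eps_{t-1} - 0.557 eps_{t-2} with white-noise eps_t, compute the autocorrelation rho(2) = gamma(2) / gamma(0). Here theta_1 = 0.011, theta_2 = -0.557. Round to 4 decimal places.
\rho(2) = -0.4251

For an MA(q) process with theta_0 = 1, the autocovariance is
  gamma(k) = sigma^2 * sum_{i=0..q-k} theta_i * theta_{i+k},
and rho(k) = gamma(k) / gamma(0). Sigma^2 cancels.
  numerator   = (1)*(-0.557) = -0.557.
  denominator = (1)^2 + (0.011)^2 + (-0.557)^2 = 1.31037.
  rho(2) = -0.557 / 1.31037 = -0.4251.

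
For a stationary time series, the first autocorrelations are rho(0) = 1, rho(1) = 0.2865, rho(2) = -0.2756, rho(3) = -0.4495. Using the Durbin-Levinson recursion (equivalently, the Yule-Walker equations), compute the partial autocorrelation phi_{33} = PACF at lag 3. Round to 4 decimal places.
\phi_{33} = -0.2930

The PACF at lag k is phi_{kk}, the last component of the solution
to the Yule-Walker system G_k phi = r_k where
  (G_k)_{ij} = rho(|i - j|), (r_k)_i = rho(i), i,j = 1..k.
Equivalently, Durbin-Levinson gives phi_{kk} iteratively:
  phi_{11} = rho(1)
  phi_{kk} = [rho(k) - sum_{j=1..k-1} phi_{k-1,j} rho(k-j)]
            / [1 - sum_{j=1..k-1} phi_{k-1,j} rho(j)],
  phi_{k,j} = phi_{k-1,j} - phi_{kk} phi_{k-1,k-j},  j = 1..k-1.
Step k = 1:
  phi_11 = rho(1) = 0.2865.
Step k = 2:
  phi_22 = [rho(2) - phi_11 rho(1)] / [1 - phi_11 rho(1)] = [-0.2756 - (0.2865)(0.2865)] / [1 - (0.2865)(0.2865)]
         = -0.35768225 / 0.91791775 = -0.389667.
  Update: phi_21 = phi_11 - phi_22 phi_11 = 0.2865 - (-0.389667)(0.2865) = 0.39814.
Step k = 3:
  phi_33 = [rho(3) - phi_21 rho(2) - phi_22 rho(1)] / [1 - phi_21 rho(1) - phi_22 rho(2)]
    numerator   = -0.4495 - (0.39814)(-0.2756) - (-0.389667)(0.2865) = -0.22813313
    denominator = 1 - (0.39814)(0.2865) - (-0.389667)(-0.2756) = 0.77854078
  phi_33 = -0.22813313 / 0.77854078 = -0.293.
Therefore phi_{33} = -0.2930.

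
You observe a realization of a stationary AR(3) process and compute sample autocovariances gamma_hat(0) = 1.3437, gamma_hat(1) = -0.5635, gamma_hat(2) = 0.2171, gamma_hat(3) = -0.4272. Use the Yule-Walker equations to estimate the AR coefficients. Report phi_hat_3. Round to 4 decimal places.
\hat\phi_{3} = -0.3111

The Yule-Walker equations for an AR(p) process read, in matrix form,
  Gamma_p phi = r_p,   with   (Gamma_p)_{ij} = gamma(|i - j|),
                       (r_p)_i = gamma(i),   i,j = 1..p.
Substitute the sample gammas (Toeplitz matrix and right-hand side of size 3):
  Gamma_p = [[1.3437, -0.5635, 0.2171], [-0.5635, 1.3437, -0.5635], [0.2171, -0.5635, 1.3437]]
  r_p     = [-0.5635, 0.2171, -0.4272]
Written out (R1..R3):
  (R1) 1.3437 phi_1 - 0.5635 phi_2 + 0.2171 phi_3 = -0.5635
  (R2) -0.5635 phi_1 + 1.3437 phi_2 - 0.5635 phi_3 = 0.2171
  (R3) 0.2171 phi_1 - 0.5635 phi_2 + 1.3437 phi_3 = -0.4272
Gaussian elimination:
  R2 <- R2 - (-0.5635/1.3437) R1 = R2 - (-0.419364) R1:  1.107388 phi_2 - 0.472456 phi_3 = -0.019212
  R3 <- R3 - (0.2171/1.3437) R1 = R3 - (0.161569) R1:  -0.472456 phi_2 + 1.308623 phi_3 = -0.336156
  R3 <- R3 - (-0.472456/1.107388) R2 = R3 - (-0.42664) R2:  1.107055 phi_3 = -0.344353
Back-substitution:
  phi_hat_3 = -0.344353 / 1.107055 = -0.311053
  phi_hat_2 = (-0.019212 - (-0.472456)(-0.311053)) / 1.107388 = -0.150056
  phi_hat_1 = (-0.5635 - (-0.5635)(-0.150056) - (0.2171)(-0.311053)) / 1.3437 = -0.432036
So phi_hat = [-0.4320, -0.1501, -0.3111].
Therefore phi_hat_3 = -0.3111.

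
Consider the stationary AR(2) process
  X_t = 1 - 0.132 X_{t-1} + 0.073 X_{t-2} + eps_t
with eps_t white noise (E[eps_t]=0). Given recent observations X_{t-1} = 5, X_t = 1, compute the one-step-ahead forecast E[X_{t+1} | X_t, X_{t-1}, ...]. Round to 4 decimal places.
E[X_{t+1} \mid \mathcal F_t] = 1.2330

For an AR(p) model X_t = c + sum_i phi_i X_{t-i} + eps_t, the
one-step-ahead conditional mean is
  E[X_{t+1} | X_t, ...] = c + sum_i phi_i X_{t+1-i}.
Substitute known values:
  E[X_{t+1} | ...] = 1 + (-0.132) * (1) + (0.073) * (5)
                   = 1.2330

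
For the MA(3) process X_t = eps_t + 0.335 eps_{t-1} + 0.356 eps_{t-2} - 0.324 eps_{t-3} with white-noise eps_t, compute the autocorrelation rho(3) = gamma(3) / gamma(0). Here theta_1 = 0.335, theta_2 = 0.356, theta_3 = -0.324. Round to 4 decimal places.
\rho(3) = -0.2411

For an MA(q) process with theta_0 = 1, the autocovariance is
  gamma(k) = sigma^2 * sum_{i=0..q-k} theta_i * theta_{i+k},
and rho(k) = gamma(k) / gamma(0). Sigma^2 cancels.
  numerator   = (1)*(-0.324) = -0.324.
  denominator = (1)^2 + (0.335)^2 + (0.356)^2 + (-0.324)^2 = 1.343937.
  rho(3) = -0.324 / 1.343937 = -0.2411.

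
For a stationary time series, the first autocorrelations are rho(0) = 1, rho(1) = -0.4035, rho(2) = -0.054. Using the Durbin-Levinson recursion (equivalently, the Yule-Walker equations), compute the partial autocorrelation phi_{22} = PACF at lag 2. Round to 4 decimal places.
\phi_{22} = -0.2590

The PACF at lag k is phi_{kk}, the last component of the solution
to the Yule-Walker system G_k phi = r_k where
  (G_k)_{ij} = rho(|i - j|), (r_k)_i = rho(i), i,j = 1..k.
Equivalently, Durbin-Levinson gives phi_{kk} iteratively:
  phi_{11} = rho(1)
  phi_{kk} = [rho(k) - sum_{j=1..k-1} phi_{k-1,j} rho(k-j)]
            / [1 - sum_{j=1..k-1} phi_{k-1,j} rho(j)],
  phi_{k,j} = phi_{k-1,j} - phi_{kk} phi_{k-1,k-j},  j = 1..k-1.
Step k = 1:
  phi_11 = rho(1) = -0.4035.
Step k = 2:
  phi_22 = [rho(2) - phi_11 rho(1)] / [1 - phi_11 rho(1)] = [-0.054 - (-0.4035)(-0.4035)] / [1 - (-0.4035)(-0.4035)]
         = -0.21681225 / 0.83718775 = -0.259.
Therefore phi_{22} = -0.2590.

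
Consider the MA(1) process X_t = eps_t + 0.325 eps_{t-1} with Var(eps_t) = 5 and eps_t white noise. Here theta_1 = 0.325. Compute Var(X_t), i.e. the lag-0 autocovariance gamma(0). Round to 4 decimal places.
\gamma(0) = 5.5281

For an MA(q) process X_t = eps_t + sum_i theta_i eps_{t-i} with
Var(eps_t) = sigma^2, the variance is
  gamma(0) = sigma^2 * (1 + sum_i theta_i^2).
  sum_i theta_i^2 = (0.325)^2 = 0.105625.
  gamma(0) = 5 * (1 + 0.105625) = 5 * 1.105625 = 5.528125, which rounds to 5.5281.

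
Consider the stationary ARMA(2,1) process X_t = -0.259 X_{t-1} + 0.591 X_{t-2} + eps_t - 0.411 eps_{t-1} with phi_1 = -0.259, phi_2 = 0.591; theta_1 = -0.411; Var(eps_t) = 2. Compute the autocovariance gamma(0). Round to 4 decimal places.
\gamma(0) = 8.6689

Multiply the model equation by X_{t-k} and take expectations. With theta_0 = psi_0 = 1 and psi_j the MA(infinity) weights, this gives
  gamma(k) - sum_i phi_i gamma(k-i) = c_k,
  c_k = sigma^2 * sum_{j=k..q} theta_j psi_{j-k}   (c_k = 0 for k > q),
using gamma(-m) = gamma(m).
psi-weights needed (psi_j = theta_j + sum_i phi_i psi_{j-i}):
  psi_1 = theta_1 + phi_1 = -0.411 + (-0.259) = -0.67
Right-hand sides:
  c_0 = sigma^2 (1 + theta_1 psi_1) = 2 * (1 + (-0.411)(-0.67)) = 2 * 1.27537 = 2.55074
  c_1 = sigma^2 theta_1 = 2 * (-0.411) = -0.822
  c_2 = 0
Equations for k = 0, 1, 2 (AR order 2, c_2 = 0):
  (E0) gamma(0) = phi_1 gamma(1) + phi_2 gamma(2) + c_0
  (E1) gamma(1) = phi_1 gamma(0) + phi_2 gamma(1) + c_1
  (E2) gamma(2) = phi_1 gamma(1) + phi_2 gamma(0)
From (E1): gamma(1) = A gamma(0) + B with
  A = phi_1 / (1 - phi_2) = -0.259 / 0.409 = -0.633252,   B = c_1 / (1 - phi_2) = -0.822 / 0.409 = -2.00978.
Insert (E2) into (E0): gamma(0) (1 - phi_2^2) = phi_1 (1 + phi_2) gamma(1) + c_0.
  phi_1 (1 + phi_2) = (-0.259)(1.591) = -0.412069,   1 - phi_2^2 = 0.650719.
Replace gamma(1) by A gamma(0) + B and collect gamma(0):
  gamma(0) [0.650719 - (-0.412069)(-0.633252)] = (-0.412069)(-2.00978) + 2.55074
  gamma(0) * 0.389776 = 3.378908
  gamma(0) = 3.378908 / 0.389776 = 8.668856.
Therefore gamma(0) = 8.6689 (to 4 decimal places).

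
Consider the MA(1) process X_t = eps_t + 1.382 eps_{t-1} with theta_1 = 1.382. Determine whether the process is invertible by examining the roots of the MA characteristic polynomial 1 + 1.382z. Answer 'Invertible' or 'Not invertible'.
\text{Not invertible}

The MA(q) characteristic polynomial is P(z) = 1 + 1.382z.
Invertibility requires all roots to lie outside the unit circle, i.e. |z| > 1 for every root.
This is linear in z: 1 + (1.382) z = 0  =>  z = -1/(1.382) = -0.723589,  |z| = 0.723589.
Moduli of all roots: 0.7236.
All moduli strictly greater than 1? No.
Verdict: Not invertible.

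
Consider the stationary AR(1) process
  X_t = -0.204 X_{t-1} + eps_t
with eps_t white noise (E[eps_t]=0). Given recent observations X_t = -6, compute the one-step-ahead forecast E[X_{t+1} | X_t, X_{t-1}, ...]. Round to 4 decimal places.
E[X_{t+1} \mid \mathcal F_t] = 1.2240

For an AR(p) model X_t = c + sum_i phi_i X_{t-i} + eps_t, the
one-step-ahead conditional mean is
  E[X_{t+1} | X_t, ...] = c + sum_i phi_i X_{t+1-i}.
Substitute known values:
  E[X_{t+1} | ...] = (-0.204) * (-6)
                   = 1.2240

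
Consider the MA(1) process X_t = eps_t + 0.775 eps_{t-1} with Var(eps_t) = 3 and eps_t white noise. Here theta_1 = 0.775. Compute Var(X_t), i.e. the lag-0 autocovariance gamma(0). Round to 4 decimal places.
\gamma(0) = 4.8019

For an MA(q) process X_t = eps_t + sum_i theta_i eps_{t-i} with
Var(eps_t) = sigma^2, the variance is
  gamma(0) = sigma^2 * (1 + sum_i theta_i^2).
  sum_i theta_i^2 = (0.775)^2 = 0.600625.
  gamma(0) = 3 * (1 + 0.600625) = 3 * 1.600625 = 4.801875, which rounds to 4.8019.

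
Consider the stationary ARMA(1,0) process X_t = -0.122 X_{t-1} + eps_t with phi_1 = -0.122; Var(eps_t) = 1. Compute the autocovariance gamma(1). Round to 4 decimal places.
\gamma(1) = -0.1238

Multiply the model equation by X_{t-k} and take expectations. With theta_0 = psi_0 = 1 and psi_j the MA(infinity) weights, this gives
  gamma(k) - sum_i phi_i gamma(k-i) = c_k,
  c_k = sigma^2 * sum_{j=k..q} theta_j psi_{j-k}   (c_k = 0 for k > q),
using gamma(-m) = gamma(m).
Pure AR (q = 0): c_0 = sigma^2 = 1, c_k = 0 for k >= 1.
Equations for k = 0 and k = 1 (AR order 1):
  gamma(0) = phi_1 gamma(1) + c_0
  gamma(1) = phi_1 gamma(0) + c_1
Substituting the second into the first: gamma(0) (1 - phi_1^2) = c_0 + phi_1 c_1, so
  gamma(0) = c_0 / (1 - phi_1^2) = 1 / (1 - (-0.122)^2) = 1 / 0.985116 = 1.015109.
  gamma(1) = phi_1 gamma(0) = (-0.122)(1.015109) = -0.123843.
Therefore gamma(1) = -0.1238 (to 4 decimal places).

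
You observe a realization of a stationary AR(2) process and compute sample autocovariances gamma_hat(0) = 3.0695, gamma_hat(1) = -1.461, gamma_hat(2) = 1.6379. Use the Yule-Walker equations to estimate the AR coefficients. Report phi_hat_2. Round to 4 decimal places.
\hat\phi_{2} = 0.3970

The Yule-Walker equations for an AR(p) process read, in matrix form,
  Gamma_p phi = r_p,   with   (Gamma_p)_{ij} = gamma(|i - j|),
                       (r_p)_i = gamma(i),   i,j = 1..p.
Substitute the sample gammas (Toeplitz matrix and right-hand side of size 2):
  Gamma_p = [[3.0695, -1.461], [-1.461, 3.0695]]
  r_p     = [-1.461, 1.6379]
Written out:
  3.0695 phi_1 - 1.461 phi_2 = -1.461
  -1.461 phi_1 + 3.0695 phi_2 = 1.6379
Solve by Cramer's rule:
  det = gamma(0)^2 - gamma(1)^2 = (3.0695)^2 - (-1.461)^2 = 9.42183025 - 2.134521 = 7.28730925
  phi_hat_1 = [gamma(1) gamma(0) - gamma(1) gamma(2)] / det = [(-1.461)(3.0695) - (-1.461)(1.6379)] / 7.28730925 = -2.0915676 / 7.28730925 = -0.287
  phi_hat_2 = [gamma(0) gamma(2) - gamma(1)^2] / det = [(3.0695)(1.6379) - (-1.461)^2] / 7.28730925 = 2.89301305 / 7.28730925 = 0.397
So phi_hat = [-0.2870, 0.3970].
Therefore phi_hat_2 = 0.3970.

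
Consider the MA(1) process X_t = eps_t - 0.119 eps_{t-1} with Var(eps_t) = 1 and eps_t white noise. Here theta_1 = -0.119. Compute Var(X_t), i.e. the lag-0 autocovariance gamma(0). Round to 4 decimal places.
\gamma(0) = 1.0142

For an MA(q) process X_t = eps_t + sum_i theta_i eps_{t-i} with
Var(eps_t) = sigma^2, the variance is
  gamma(0) = sigma^2 * (1 + sum_i theta_i^2).
  sum_i theta_i^2 = (-0.119)^2 = 0.014161.
  gamma(0) = 1 * (1 + 0.014161) = 1 * 1.014161 = 1.014161, which rounds to 1.0142.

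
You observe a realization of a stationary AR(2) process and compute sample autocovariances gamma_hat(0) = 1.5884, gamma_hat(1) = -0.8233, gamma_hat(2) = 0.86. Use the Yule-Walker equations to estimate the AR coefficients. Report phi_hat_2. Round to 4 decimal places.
\hat\phi_{2} = 0.3730

The Yule-Walker equations for an AR(p) process read, in matrix form,
  Gamma_p phi = r_p,   with   (Gamma_p)_{ij} = gamma(|i - j|),
                       (r_p)_i = gamma(i),   i,j = 1..p.
Substitute the sample gammas (Toeplitz matrix and right-hand side of size 2):
  Gamma_p = [[1.5884, -0.8233], [-0.8233, 1.5884]]
  r_p     = [-0.8233, 0.86]
Written out:
  1.5884 phi_1 - 0.8233 phi_2 = -0.8233
  -0.8233 phi_1 + 1.5884 phi_2 = 0.86
Solve by Cramer's rule:
  det = gamma(0)^2 - gamma(1)^2 = (1.5884)^2 - (-0.8233)^2 = 2.52301456 - 0.67782289 = 1.84519167
  phi_hat_1 = [gamma(1) gamma(0) - gamma(1) gamma(2)] / det = [(-0.8233)(1.5884) - (-0.8233)(0.86)] / 1.84519167 = -0.59969172 / 1.84519167 = -0.325
  phi_hat_2 = [gamma(0) gamma(2) - gamma(1)^2] / det = [(1.5884)(0.86) - (-0.8233)^2] / 1.84519167 = 0.68820111 / 1.84519167 = 0.373
So phi_hat = [-0.3250, 0.3730].
Therefore phi_hat_2 = 0.3730.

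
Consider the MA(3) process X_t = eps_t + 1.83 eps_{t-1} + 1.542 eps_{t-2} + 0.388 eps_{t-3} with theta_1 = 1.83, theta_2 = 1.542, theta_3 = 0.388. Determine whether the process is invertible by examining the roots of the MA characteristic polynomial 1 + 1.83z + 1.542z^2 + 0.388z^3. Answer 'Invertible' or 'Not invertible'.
\text{Invertible}

The MA(q) characteristic polynomial is P(z) = 1 + 1.83z + 1.542z^2 + 0.388z^3.
Invertibility requires all roots to lie outside the unit circle, i.e. |z| > 1 for every root.
Degree 3: look for a simple real root z0 first, then factor out (1 - z/z0) and solve the remaining quadratic.
Testing z0 = -2.5: P(-2.5) = 1 + (1.83)(-2.5) + (1.542)(-2.5)^2 + (0.388)(-2.5)^3
  = 1 + (-4.575) + (9.6375) + (-6.0625) = 0.  So z_0 = -2.5 is a root, |z_0| = 2.5.
Divide out the factor (1 + 0.4 z) = (1 - z/z0) (since 1/z0 = -0.4):
  P(z) = (1 + 0.4 z)(1 + (1.43) z + (0.97) z^2)
  [check: z-coef 1.43 - (-0.4) = 1.83; z^2-coef 0.97 - (-0.4)(1.43) = 1.542; z^3-coef -(-0.4)(0.97) = 0.388.]
Remaining roots from the quadratic factor 1 + (1.43) z + (0.97) z^2:
  Set 1 + (1.43) z + (0.97) z^2 = 0, i.e. a z^2 + b z + c = 0 with a = 0.97, b = 1.43, c = 1.
  Discriminant D = b^2 - 4ac = (1.43)^2 - 4*(0.97)*1 = 2.0449 - (3.88) = -1.8351.
  D < 0, so the roots are the complex-conjugate pair z = (-b +/- i sqrt(-D)) / (2a) = -0.7371 +/- 0.6983i.
  For a conjugate pair |z|^2 = z * conj(z) = (product of roots) = c/a = 1/(0.97) = 1.030928, so |z| = sqrt(1.030928) = 1.0153 for both roots.
Moduli of all roots: 2.5000, 1.0153, 1.0153.
All moduli strictly greater than 1? Yes.
Verdict: Invertible.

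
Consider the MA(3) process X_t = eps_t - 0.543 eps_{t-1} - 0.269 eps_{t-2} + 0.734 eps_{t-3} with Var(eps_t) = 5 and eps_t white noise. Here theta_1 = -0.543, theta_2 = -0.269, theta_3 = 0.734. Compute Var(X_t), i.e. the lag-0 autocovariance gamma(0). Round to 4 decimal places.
\gamma(0) = 9.5298

For an MA(q) process X_t = eps_t + sum_i theta_i eps_{t-i} with
Var(eps_t) = sigma^2, the variance is
  gamma(0) = sigma^2 * (1 + sum_i theta_i^2).
  sum_i theta_i^2 = (-0.543)^2 + (-0.269)^2 + (0.734)^2 = 0.294849 + 0.072361 + 0.538756 = 0.905966.
  gamma(0) = 5 * (1 + 0.905966) = 5 * 1.905966 = 9.52983, which rounds to 9.5298.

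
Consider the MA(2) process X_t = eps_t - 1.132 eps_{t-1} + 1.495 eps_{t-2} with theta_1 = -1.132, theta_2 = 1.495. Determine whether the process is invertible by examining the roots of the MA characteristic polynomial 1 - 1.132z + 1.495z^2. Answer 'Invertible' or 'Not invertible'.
\text{Not invertible}

The MA(q) characteristic polynomial is P(z) = 1 - 1.132z + 1.495z^2.
Invertibility requires all roots to lie outside the unit circle, i.e. |z| > 1 for every root.
Set 1 + (-1.132) z + (1.495) z^2 = 0, i.e. a z^2 + b z + c = 0 with a = 1.495, b = -1.132, c = 1.
Discriminant D = b^2 - 4ac = (-1.132)^2 - 4*(1.495)*1 = 1.281424 - (5.98) = -4.698576.
D < 0, so the roots are the complex-conjugate pair z = (-b +/- i sqrt(-D)) / (2a) = 0.3786 +/- 0.725i.
For a conjugate pair |z|^2 = z * conj(z) = (product of roots) = c/a = 1/(1.495) = 0.668896, so |z| = sqrt(0.668896) = 0.8179 for both roots.
Moduli of all roots: 0.8179, 0.8179.
All moduli strictly greater than 1? No.
Verdict: Not invertible.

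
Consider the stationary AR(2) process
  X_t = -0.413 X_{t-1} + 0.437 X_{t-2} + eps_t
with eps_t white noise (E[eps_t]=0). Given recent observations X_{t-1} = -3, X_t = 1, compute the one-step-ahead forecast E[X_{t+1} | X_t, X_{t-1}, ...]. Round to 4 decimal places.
E[X_{t+1} \mid \mathcal F_t] = -1.7240

For an AR(p) model X_t = c + sum_i phi_i X_{t-i} + eps_t, the
one-step-ahead conditional mean is
  E[X_{t+1} | X_t, ...] = c + sum_i phi_i X_{t+1-i}.
Substitute known values:
  E[X_{t+1} | ...] = (-0.413) * (1) + (0.437) * (-3)
                   = -1.7240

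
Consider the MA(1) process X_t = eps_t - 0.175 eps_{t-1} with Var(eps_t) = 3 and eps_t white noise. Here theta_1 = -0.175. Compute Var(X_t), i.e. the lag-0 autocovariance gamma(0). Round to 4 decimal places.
\gamma(0) = 3.0919

For an MA(q) process X_t = eps_t + sum_i theta_i eps_{t-i} with
Var(eps_t) = sigma^2, the variance is
  gamma(0) = sigma^2 * (1 + sum_i theta_i^2).
  sum_i theta_i^2 = (-0.175)^2 = 0.030625.
  gamma(0) = 3 * (1 + 0.030625) = 3 * 1.030625 = 3.091875, which rounds to 3.0919.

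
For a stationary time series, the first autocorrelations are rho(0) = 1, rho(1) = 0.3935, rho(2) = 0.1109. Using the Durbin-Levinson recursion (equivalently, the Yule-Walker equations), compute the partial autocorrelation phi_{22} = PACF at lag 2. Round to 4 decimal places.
\phi_{22} = -0.0520

The PACF at lag k is phi_{kk}, the last component of the solution
to the Yule-Walker system G_k phi = r_k where
  (G_k)_{ij} = rho(|i - j|), (r_k)_i = rho(i), i,j = 1..k.
Equivalently, Durbin-Levinson gives phi_{kk} iteratively:
  phi_{11} = rho(1)
  phi_{kk} = [rho(k) - sum_{j=1..k-1} phi_{k-1,j} rho(k-j)]
            / [1 - sum_{j=1..k-1} phi_{k-1,j} rho(j)],
  phi_{k,j} = phi_{k-1,j} - phi_{kk} phi_{k-1,k-j},  j = 1..k-1.
Step k = 1:
  phi_11 = rho(1) = 0.3935.
Step k = 2:
  phi_22 = [rho(2) - phi_11 rho(1)] / [1 - phi_11 rho(1)] = [0.1109 - (0.3935)(0.3935)] / [1 - (0.3935)(0.3935)]
         = -0.04394225 / 0.84515775 = -0.052.
Therefore phi_{22} = -0.0520.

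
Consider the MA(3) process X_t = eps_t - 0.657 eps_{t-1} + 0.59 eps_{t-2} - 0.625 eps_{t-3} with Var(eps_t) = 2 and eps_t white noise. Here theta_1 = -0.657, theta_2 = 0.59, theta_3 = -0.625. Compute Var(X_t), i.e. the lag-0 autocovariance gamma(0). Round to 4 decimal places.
\gamma(0) = 4.3407

For an MA(q) process X_t = eps_t + sum_i theta_i eps_{t-i} with
Var(eps_t) = sigma^2, the variance is
  gamma(0) = sigma^2 * (1 + sum_i theta_i^2).
  sum_i theta_i^2 = (-0.657)^2 + (0.59)^2 + (-0.625)^2 = 0.431649 + 0.3481 + 0.390625 = 1.170374.
  gamma(0) = 2 * (1 + 1.170374) = 2 * 2.170374 = 4.340748, which rounds to 4.3407.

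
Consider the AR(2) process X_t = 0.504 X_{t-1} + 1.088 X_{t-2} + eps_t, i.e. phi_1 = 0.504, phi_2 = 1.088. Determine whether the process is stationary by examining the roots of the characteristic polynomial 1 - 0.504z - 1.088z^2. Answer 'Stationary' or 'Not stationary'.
\text{Not stationary}

The AR(p) characteristic polynomial is P(z) = 1 - 0.504z - 1.088z^2.
Stationarity requires all roots to lie outside the unit circle, i.e. |z| > 1 for every root.
Set 1 + (-0.504) z + (-1.088) z^2 = 0, i.e. a z^2 + b z + c = 0 with a = -1.088, b = -0.504, c = 1.
Discriminant D = b^2 - 4ac = (-0.504)^2 - 4*(-1.088)*1 = 0.254016 - (-4.352) = 4.606016.
D >= 0, so the roots are real: z = (-b +/- sqrt(D)) / (2a) = (0.504 +/- 2.146163) / (-2.176).
  z_1 = (0.504 + 2.146163) / (-2.176) = -1.2179,   |z_1| = 1.2179.
  z_2 = (0.504 - 2.146163) / (-2.176) = 0.7547,   |z_2| = 0.7547.
Moduli of all roots: 1.2179, 0.7547.
All moduli strictly greater than 1? No.
Verdict: Not stationary.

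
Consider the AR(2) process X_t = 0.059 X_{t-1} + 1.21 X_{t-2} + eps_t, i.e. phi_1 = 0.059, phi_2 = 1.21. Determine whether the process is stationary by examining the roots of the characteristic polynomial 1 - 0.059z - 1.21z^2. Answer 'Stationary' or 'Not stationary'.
\text{Not stationary}

The AR(p) characteristic polynomial is P(z) = 1 - 0.059z - 1.21z^2.
Stationarity requires all roots to lie outside the unit circle, i.e. |z| > 1 for every root.
Set 1 + (-0.059) z + (-1.21) z^2 = 0, i.e. a z^2 + b z + c = 0 with a = -1.21, b = -0.059, c = 1.
Discriminant D = b^2 - 4ac = (-0.059)^2 - 4*(-1.21)*1 = 0.003481 - (-4.84) = 4.843481.
D >= 0, so the roots are real: z = (-b +/- sqrt(D)) / (2a) = (0.059 +/- 2.200791) / (-2.42).
  z_1 = (0.059 + 2.200791) / (-2.42) = -0.9338,   |z_1| = 0.9338.
  z_2 = (0.059 - 2.200791) / (-2.42) = 0.885,   |z_2| = 0.885.
Moduli of all roots: 0.9338, 0.8850.
All moduli strictly greater than 1? No.
Verdict: Not stationary.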